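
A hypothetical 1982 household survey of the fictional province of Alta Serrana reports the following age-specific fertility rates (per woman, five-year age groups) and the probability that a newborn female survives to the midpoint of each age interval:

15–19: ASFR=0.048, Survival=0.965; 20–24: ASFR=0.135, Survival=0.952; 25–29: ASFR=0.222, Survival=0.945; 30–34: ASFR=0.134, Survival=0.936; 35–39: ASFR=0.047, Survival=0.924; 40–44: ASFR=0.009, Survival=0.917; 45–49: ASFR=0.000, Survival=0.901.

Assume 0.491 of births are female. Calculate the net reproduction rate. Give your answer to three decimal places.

Proportion female at birth = 0.491.
Per-age-group product (5 × ASFR × survival probability):
  15–19: 5 × 0.048 × 0.965 = 0.23160
  20–24: 5 × 0.135 × 0.952 = 0.64260
  25–29: 5 × 0.222 × 0.945 = 1.04895
  30–34: 5 × 0.134 × 0.936 = 0.62712
  35–39: 5 × 0.047 × 0.924 = 0.21714
  40–44: 5 × 0.009 × 0.917 = 0.04127
  45–49: 5 × 0.000 × 0.901 = 0.00000
Sum = 2.80868
NRR = 0.491 × 2.80868 = 1.37906
An NRR exceeding 1 indicates intrinsic growth under these rates.

1.379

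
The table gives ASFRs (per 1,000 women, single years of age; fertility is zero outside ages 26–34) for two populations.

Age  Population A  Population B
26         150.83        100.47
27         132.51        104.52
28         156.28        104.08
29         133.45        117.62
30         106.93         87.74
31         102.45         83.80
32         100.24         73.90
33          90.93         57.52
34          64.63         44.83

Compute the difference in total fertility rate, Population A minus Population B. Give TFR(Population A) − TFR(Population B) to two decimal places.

Population A:
  Sum of ASFRs = 150.83 + 132.51 + 156.28 + 133.45 + 106.93 + 102.45 + 100.24 + 90.93 + 64.63 = 1038.25
  TFR = 1038.25 / 1000 = 1.03825
Population B:
  Sum of ASFRs = 100.47 + 104.52 + 104.08 + 117.62 + 87.74 + 83.80 + 73.90 + 57.52 + 44.83 = 774.48
  TFR = 774.48 / 1000 = 0.77448
Difference = 1.03825 − 0.77448 = 0.26377

0.26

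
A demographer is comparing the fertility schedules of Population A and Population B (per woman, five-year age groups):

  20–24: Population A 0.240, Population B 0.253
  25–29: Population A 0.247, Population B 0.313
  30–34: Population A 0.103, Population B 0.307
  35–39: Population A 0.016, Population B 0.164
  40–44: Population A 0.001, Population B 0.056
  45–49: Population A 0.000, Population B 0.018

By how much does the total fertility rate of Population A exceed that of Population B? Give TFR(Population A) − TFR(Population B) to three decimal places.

-2.520

Population A:
  Sum of ASFRs = 0.240 + 0.247 + 0.103 + 0.016 + 0.001 + 0.000 = 0.607
  TFR = 5 × 0.607 = 3.035
Population B:
  Sum of ASFRs = 0.253 + 0.313 + 0.307 + 0.164 + 0.056 + 0.018 = 1.111
  TFR = 5 × 1.111 = 5.555
Difference = 3.035 − 5.555 = -2.52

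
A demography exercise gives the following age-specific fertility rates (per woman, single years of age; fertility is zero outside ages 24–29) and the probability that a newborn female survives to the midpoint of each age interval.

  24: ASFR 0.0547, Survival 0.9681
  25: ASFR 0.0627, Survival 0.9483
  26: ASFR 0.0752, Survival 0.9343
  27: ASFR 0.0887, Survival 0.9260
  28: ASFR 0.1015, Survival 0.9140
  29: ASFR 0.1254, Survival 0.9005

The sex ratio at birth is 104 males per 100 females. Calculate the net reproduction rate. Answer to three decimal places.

0.231

Proportion female at birth = 100 / (100 + 104) = 0.49020.
Weighting each age-specific rate by interval width and survival:
  24: 1 × 0.0547 × 0.9681 = 0.05296
  25: 1 × 0.0627 × 0.9483 = 0.05946
  26: 1 × 0.0752 × 0.9343 = 0.07026
  27: 1 × 0.0887 × 0.9260 = 0.08214
  28: 1 × 0.1015 × 0.9140 = 0.09277
  29: 1 × 0.1254 × 0.9005 = 0.11292
Sum = 0.47051
NRR = 0.49020 × 0.47051 = 0.23064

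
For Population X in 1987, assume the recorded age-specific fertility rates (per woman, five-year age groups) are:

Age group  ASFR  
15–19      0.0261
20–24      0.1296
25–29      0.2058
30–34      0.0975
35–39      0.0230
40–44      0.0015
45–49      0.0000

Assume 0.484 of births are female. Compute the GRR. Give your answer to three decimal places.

1.170

Proportion female at birth = 0.484.
Sum of ASFRs = 0.0261 + 0.1296 + 0.2058 + 0.0975 + 0.0230 + 0.0015 + 0.0000 = 0.4835
TFR = 5 × 0.4835 = 2.4175
GRR = 0.484 × 2.4175 = 1.17007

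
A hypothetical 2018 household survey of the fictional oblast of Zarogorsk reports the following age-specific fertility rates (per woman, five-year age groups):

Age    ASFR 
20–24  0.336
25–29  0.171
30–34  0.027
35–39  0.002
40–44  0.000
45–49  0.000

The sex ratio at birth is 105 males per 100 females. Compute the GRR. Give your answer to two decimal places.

Proportion female at birth = 100 / (100 + 105) = 0.48780.
Sum of ASFRs = 0.336 + 0.171 + 0.027 + 0.002 + 0.000 + 0.000 = 0.536
TFR = 5 × 0.536 = 2.68
GRR = 0.48780 × 2.68 = 1.30730

1.31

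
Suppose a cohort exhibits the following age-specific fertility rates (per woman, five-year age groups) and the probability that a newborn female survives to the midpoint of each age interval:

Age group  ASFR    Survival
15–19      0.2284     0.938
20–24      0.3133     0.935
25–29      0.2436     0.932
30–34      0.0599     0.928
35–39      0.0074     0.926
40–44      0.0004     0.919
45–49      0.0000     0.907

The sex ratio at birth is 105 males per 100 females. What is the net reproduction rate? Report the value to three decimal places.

1.944

Proportion female at birth = 100 / (100 + 105) = 0.48780.
Survival-weighted fertility by age (5·fₓ·Sₓ):
  15–19: 5 × 0.2284 × 0.938 = 1.07120
  20–24: 5 × 0.3133 × 0.935 = 1.46468
  25–29: 5 × 0.2436 × 0.932 = 1.13518
  30–34: 5 × 0.0599 × 0.928 = 0.27794
  35–39: 5 × 0.0074 × 0.926 = 0.03426
  40–44: 5 × 0.0004 × 0.919 = 0.00184
  45–49: 5 × 0.0000 × 0.907 = 0.00000
Sum = 3.98510
NRR = 0.48780 × 3.98510 = 1.94393
With NRR above 1 the population is above replacement fertility.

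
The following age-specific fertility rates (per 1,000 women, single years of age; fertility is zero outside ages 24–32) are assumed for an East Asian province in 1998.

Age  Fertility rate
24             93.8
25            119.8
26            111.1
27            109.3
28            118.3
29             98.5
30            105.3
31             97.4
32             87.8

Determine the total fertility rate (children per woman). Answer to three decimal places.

0.941

Sum of ASFRs = 93.8 + 119.8 + 111.1 + 109.3 + 118.3 + 98.5 + 105.3 + 97.4 + 87.8 = 941.3
TFR = 941.3 / 1000 = 0.9413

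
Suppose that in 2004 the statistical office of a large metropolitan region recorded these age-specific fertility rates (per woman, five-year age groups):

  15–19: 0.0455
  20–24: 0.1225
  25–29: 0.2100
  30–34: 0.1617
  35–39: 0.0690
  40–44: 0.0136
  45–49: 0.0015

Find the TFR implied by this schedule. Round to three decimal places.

Sum of ASFRs = 0.0455 + 0.1225 + 0.2100 + 0.1617 + 0.0690 + 0.0136 + 0.0015 = 0.6238
TFR = 5 × 0.6238 = 3.119

3.119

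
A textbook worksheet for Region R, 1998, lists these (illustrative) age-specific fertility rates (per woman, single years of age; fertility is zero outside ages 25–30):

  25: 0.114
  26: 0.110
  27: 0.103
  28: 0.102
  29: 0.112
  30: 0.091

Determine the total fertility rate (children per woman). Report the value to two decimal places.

Sum of ASFRs = 0.114 + 0.110 + 0.103 + 0.102 + 0.112 + 0.091 = 0.632
TFR = 0.632

0.63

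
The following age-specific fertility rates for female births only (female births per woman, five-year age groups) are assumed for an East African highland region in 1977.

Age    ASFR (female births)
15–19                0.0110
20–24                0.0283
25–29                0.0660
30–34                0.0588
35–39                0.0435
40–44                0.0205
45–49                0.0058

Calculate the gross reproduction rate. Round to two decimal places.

1.17

Sum of female ASFRs = 0.0110 + 0.0283 + 0.0660 + 0.0588 + 0.0435 + 0.0205 + 0.0058 = 0.2339
GRR = 5 × 0.2339 = 1.1695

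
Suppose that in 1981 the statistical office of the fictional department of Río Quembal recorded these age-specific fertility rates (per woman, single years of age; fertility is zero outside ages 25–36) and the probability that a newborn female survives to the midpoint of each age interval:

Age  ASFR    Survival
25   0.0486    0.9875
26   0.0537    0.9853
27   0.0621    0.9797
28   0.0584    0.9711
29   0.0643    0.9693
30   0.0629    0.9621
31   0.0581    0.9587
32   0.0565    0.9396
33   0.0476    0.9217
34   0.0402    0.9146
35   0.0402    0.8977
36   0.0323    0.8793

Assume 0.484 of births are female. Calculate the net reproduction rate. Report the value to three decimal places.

Proportion female at birth = 0.484.
Survival-weighted fertility by age (1·fₓ·Sₓ):
  25: 1 × 0.0486 × 0.9875 = 0.04799
  26: 1 × 0.0537 × 0.9853 = 0.05291
  27: 1 × 0.0621 × 0.9797 = 0.06084
  28: 1 × 0.0584 × 0.9711 = 0.05671
  29: 1 × 0.0643 × 0.9693 = 0.06233
  30: 1 × 0.0629 × 0.9621 = 0.06052
  31: 1 × 0.0581 × 0.9587 = 0.05570
  32: 1 × 0.0565 × 0.9396 = 0.05309
  33: 1 × 0.0476 × 0.9217 = 0.04387
  34: 1 × 0.0402 × 0.9146 = 0.03677
  35: 1 × 0.0402 × 0.8977 = 0.03609
  36: 1 × 0.0323 × 0.8793 = 0.02840
Sum = 0.59522
NRR = 0.484 × 0.59522 = 0.28809
An NRR under 1 implies long-run decline under these rates.

0.288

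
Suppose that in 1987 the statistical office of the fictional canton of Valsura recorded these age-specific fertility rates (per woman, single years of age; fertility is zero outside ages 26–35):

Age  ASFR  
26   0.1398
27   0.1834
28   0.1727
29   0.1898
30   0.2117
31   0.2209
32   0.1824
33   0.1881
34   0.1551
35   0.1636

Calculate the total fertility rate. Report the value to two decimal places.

Sum of ASFRs = 0.1398 + 0.1834 + 0.1727 + 0.1898 + 0.2117 + 0.2209 + 0.1824 + 0.1881 + 0.1551 + 0.1636 = 1.8075
TFR = 1.8075

1.81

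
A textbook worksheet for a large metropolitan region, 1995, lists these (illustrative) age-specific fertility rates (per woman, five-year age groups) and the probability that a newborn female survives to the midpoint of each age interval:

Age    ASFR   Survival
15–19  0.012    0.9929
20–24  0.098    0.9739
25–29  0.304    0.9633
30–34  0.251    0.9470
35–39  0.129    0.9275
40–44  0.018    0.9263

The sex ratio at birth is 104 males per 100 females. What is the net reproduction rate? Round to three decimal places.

1.898

Proportion female at birth = 100 / (100 + 104) = 0.49020.
Survival-weighted fertility by age (5·fₓ·Sₓ):
  15–19: 5 × 0.012 × 0.9929 = 0.05957
  20–24: 5 × 0.098 × 0.9739 = 0.47721
  25–29: 5 × 0.304 × 0.9633 = 1.46422
  30–34: 5 × 0.251 × 0.9470 = 1.18849
  35–39: 5 × 0.129 × 0.9275 = 0.59824
  40–44: 5 × 0.018 × 0.9263 = 0.08337
Sum = 3.87110
NRR = 0.49020 × 3.87110 = 1.89761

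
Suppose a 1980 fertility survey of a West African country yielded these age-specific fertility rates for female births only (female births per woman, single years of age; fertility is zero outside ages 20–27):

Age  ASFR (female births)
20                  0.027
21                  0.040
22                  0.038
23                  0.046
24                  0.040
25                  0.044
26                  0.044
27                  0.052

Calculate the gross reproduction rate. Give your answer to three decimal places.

0.331

Sum of female ASFRs = 0.027 + 0.040 + 0.038 + 0.046 + 0.040 + 0.044 + 0.044 + 0.052 = 0.331
GRR = 0.331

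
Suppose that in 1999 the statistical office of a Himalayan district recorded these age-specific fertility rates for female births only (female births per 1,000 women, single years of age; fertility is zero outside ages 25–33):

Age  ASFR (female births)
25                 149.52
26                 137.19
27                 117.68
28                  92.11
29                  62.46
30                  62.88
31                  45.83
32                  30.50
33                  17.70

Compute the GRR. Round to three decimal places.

0.716

Sum of female ASFRs = 149.52 + 137.19 + 117.68 + 92.11 + 62.46 + 62.88 + 45.83 + 30.50 + 17.70 = 715.87
GRR = 715.87 / 1000 = 0.71587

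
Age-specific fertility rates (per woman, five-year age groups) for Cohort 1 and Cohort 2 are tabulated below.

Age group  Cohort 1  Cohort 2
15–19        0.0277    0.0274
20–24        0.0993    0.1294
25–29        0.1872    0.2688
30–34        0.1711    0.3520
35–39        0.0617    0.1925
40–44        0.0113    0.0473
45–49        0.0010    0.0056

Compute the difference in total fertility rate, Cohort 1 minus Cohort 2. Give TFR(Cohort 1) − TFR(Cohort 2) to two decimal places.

Cohort 1:
  Sum of ASFRs = 0.0277 + 0.0993 + 0.1872 + 0.1711 + 0.0617 + 0.0113 + 0.0010 = 0.5593
  TFR = 5 × 0.5593 = 2.7965
Cohort 2:
  Sum of ASFRs = 0.0274 + 0.1294 + 0.2688 + 0.3520 + 0.1925 + 0.0473 + 0.0056 = 1.0230
  TFR = 5 × 1.0230 = 5.115
Difference = 2.7965 − 5.115 = -2.3185

-2.32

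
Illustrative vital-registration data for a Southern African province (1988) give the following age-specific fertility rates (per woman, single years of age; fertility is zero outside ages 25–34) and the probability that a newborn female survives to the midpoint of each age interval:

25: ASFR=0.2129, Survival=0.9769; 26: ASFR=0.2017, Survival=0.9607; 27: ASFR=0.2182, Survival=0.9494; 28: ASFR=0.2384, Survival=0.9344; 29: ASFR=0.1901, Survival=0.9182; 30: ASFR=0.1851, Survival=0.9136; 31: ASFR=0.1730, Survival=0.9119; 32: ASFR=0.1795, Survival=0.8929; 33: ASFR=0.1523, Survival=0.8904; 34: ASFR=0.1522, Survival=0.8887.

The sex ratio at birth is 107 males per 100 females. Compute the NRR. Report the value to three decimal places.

0.852

Proportion female at birth = 100 / (100 + 107) = 0.48309.
Per-age-group product (1 × ASFR × survival probability):
  25: 1 × 0.2129 × 0.9769 = 0.20798
  26: 1 × 0.2017 × 0.9607 = 0.19377
  27: 1 × 0.2182 × 0.9494 = 0.20716
  28: 1 × 0.2384 × 0.9344 = 0.22276
  29: 1 × 0.1901 × 0.9182 = 0.17455
  30: 1 × 0.1851 × 0.9136 = 0.16911
  31: 1 × 0.1730 × 0.9119 = 0.15776
  32: 1 × 0.1795 × 0.8929 = 0.16028
  33: 1 × 0.1523 × 0.8904 = 0.13561
  34: 1 × 0.1522 × 0.8887 = 0.13526
Sum = 1.76424
NRR = 0.48309 × 1.76424 = 0.85229
NRR < 1, so the cohort does not fully replace itself.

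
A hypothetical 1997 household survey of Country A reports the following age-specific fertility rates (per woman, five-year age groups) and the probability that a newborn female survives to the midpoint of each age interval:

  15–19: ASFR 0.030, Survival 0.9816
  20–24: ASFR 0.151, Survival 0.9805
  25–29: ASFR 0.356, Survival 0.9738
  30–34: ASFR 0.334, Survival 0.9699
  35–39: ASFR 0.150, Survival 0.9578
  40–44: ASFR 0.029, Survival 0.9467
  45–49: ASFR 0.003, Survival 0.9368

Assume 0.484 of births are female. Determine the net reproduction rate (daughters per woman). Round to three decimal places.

Proportion female at birth = 0.484.
Survival-weighted fertility by age (5·fₓ·Sₓ):
  15–19: 5 × 0.030 × 0.9816 = 0.14724
  20–24: 5 × 0.151 × 0.9805 = 0.74028
  25–29: 5 × 0.356 × 0.9738 = 1.73336
  30–34: 5 × 0.334 × 0.9699 = 1.61973
  35–39: 5 × 0.150 × 0.9578 = 0.71835
  40–44: 5 × 0.029 × 0.9467 = 0.13727
  45–49: 5 × 0.003 × 0.9368 = 0.01405
Sum = 5.11028
NRR = 0.484 × 5.11028 = 2.47338
An NRR exceeding 1 indicates intrinsic growth under these rates.

2.473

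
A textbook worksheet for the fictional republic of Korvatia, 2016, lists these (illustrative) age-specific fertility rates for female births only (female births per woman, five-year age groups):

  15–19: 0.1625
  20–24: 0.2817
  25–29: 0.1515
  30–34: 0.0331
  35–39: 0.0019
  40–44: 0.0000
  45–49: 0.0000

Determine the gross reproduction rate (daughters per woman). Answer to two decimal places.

3.15

Sum of female ASFRs = 0.1625 + 0.2817 + 0.1515 + 0.0331 + 0.0019 + 0.0000 + 0.0000 = 0.6307
GRR = 5 × 0.6307 = 3.1535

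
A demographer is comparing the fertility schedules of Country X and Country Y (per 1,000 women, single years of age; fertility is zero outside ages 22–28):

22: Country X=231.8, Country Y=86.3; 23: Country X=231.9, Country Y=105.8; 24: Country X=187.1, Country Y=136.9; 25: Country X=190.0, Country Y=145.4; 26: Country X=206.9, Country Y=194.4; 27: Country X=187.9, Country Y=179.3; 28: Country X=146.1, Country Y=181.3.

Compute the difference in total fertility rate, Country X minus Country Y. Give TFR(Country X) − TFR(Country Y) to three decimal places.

Country X:
  Sum of ASFRs = 231.8 + 231.9 + 187.1 + 190.0 + 206.9 + 187.9 + 146.1 = 1381.7
  TFR = 1381.7 / 1000 = 1.3817
Country Y:
  Sum of ASFRs = 86.3 + 105.8 + 136.9 + 145.4 + 194.4 + 179.3 + 181.3 = 1029.4
  TFR = 1029.4 / 1000 = 1.0294
Difference = 1.3817 − 1.0294 = 0.3523

0.352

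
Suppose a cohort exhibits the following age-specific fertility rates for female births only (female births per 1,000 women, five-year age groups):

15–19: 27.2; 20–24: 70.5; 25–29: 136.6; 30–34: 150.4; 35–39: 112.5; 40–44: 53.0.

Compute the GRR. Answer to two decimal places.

2.75

Sum of female ASFRs = 27.2 + 70.5 + 136.6 + 150.4 + 112.5 + 53.0 = 550.2
GRR = 5 × 550.2 / 1000 = 2.751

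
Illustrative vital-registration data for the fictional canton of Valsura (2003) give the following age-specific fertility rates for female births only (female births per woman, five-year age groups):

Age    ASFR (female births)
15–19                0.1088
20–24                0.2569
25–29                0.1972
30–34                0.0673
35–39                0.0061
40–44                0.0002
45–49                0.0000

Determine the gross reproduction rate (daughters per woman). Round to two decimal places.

3.18

Sum of female ASFRs = 0.1088 + 0.2569 + 0.1972 + 0.0673 + 0.0061 + 0.0002 + 0.0000 = 0.6365
GRR = 5 × 0.6365 = 3.1825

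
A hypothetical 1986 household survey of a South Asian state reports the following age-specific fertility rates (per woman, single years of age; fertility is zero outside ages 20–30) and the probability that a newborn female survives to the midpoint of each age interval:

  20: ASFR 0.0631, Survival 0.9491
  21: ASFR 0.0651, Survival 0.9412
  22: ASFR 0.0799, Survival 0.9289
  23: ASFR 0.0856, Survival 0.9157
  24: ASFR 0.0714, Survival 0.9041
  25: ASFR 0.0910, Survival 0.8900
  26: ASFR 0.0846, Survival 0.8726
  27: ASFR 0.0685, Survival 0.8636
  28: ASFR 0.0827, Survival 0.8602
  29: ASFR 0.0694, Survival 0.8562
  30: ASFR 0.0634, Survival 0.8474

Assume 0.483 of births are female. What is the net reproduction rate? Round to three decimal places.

0.356

Proportion female at birth = 0.483.
Weighting each age-specific rate by interval width and survival:
  20: 1 × 0.0631 × 0.9491 = 0.05989
  21: 1 × 0.0651 × 0.9412 = 0.06127
  22: 1 × 0.0799 × 0.9289 = 0.07422
  23: 1 × 0.0856 × 0.9157 = 0.07838
  24: 1 × 0.0714 × 0.9041 = 0.06455
  25: 1 × 0.0910 × 0.8900 = 0.08099
  26: 1 × 0.0846 × 0.8726 = 0.07382
  27: 1 × 0.0685 × 0.8636 = 0.05916
  28: 1 × 0.0827 × 0.8602 = 0.07114
  29: 1 × 0.0694 × 0.8562 = 0.05942
  30: 1 × 0.0634 × 0.8474 = 0.05373
Sum = 0.73657
NRR = 0.483 × 0.73657 = 0.35576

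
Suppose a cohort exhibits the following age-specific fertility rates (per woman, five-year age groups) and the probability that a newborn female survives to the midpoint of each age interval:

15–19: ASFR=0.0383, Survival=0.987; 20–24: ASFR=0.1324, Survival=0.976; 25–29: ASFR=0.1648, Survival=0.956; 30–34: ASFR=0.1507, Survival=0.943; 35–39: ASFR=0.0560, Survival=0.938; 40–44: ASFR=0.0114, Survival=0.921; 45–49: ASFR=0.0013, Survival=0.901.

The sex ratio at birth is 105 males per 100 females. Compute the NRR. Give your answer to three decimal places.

Proportion female at birth = 100 / (100 + 105) = 0.48780.
Per-age-group product (5 × ASFR × survival probability):
  15–19: 5 × 0.0383 × 0.987 = 0.18901
  20–24: 5 × 0.1324 × 0.976 = 0.64611
  25–29: 5 × 0.1648 × 0.956 = 0.78774
  30–34: 5 × 0.1507 × 0.943 = 0.71055
  35–39: 5 × 0.0560 × 0.938 = 0.26264
  40–44: 5 × 0.0114 × 0.921 = 0.05250
  45–49: 5 × 0.0013 × 0.901 = 0.00586
Sum = 2.65441
NRR = 0.48780 × 2.65441 = 1.29482

1.295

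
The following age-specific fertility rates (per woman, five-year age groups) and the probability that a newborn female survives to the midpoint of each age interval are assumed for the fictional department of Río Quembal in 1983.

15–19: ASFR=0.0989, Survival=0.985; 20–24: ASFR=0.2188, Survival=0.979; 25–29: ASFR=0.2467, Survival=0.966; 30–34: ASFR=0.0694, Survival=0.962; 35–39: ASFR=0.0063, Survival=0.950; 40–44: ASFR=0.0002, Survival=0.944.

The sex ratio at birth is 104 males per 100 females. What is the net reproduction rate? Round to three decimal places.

1.527

Proportion female at birth = 100 / (100 + 104) = 0.49020.
Per-age-group product (5 × ASFR × survival probability):
  15–19: 5 × 0.0989 × 0.985 = 0.48708
  20–24: 5 × 0.2188 × 0.979 = 1.07103
  25–29: 5 × 0.2467 × 0.966 = 1.19156
  30–34: 5 × 0.0694 × 0.962 = 0.33381
  35–39: 5 × 0.0063 × 0.950 = 0.02993
  40–44: 5 × 0.0002 × 0.944 = 0.00094
Sum = 3.11435
NRR = 0.49020 × 3.11435 = 1.52665
With NRR above 1 the population is above replacement fertility.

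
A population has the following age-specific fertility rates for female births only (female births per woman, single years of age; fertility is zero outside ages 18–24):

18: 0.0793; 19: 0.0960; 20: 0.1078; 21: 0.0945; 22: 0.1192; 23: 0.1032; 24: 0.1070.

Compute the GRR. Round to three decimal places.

0.707

Sum of female ASFRs = 0.0793 + 0.0960 + 0.1078 + 0.0945 + 0.1192 + 0.1032 + 0.1070 = 0.7070
GRR = 0.707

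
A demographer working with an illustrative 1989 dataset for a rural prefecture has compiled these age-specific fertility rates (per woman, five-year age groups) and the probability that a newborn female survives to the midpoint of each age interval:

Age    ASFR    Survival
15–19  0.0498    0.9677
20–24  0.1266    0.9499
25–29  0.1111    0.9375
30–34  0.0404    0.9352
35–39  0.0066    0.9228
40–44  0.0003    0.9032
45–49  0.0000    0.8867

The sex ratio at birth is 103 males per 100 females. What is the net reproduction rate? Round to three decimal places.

Proportion female at birth = 100 / (100 + 103) = 0.49261.
Each age group contributes 5 × ASFR × survival:
  15–19: 5 × 0.0498 × 0.9677 = 0.24096
  20–24: 5 × 0.1266 × 0.9499 = 0.60129
  25–29: 5 × 0.1111 × 0.9375 = 0.52078
  30–34: 5 × 0.0404 × 0.9352 = 0.18891
  35–39: 5 × 0.0066 × 0.9228 = 0.03045
  40–44: 5 × 0.0003 × 0.9032 = 0.00135
  45–49: 5 × 0.0000 × 0.8867 = 0.00000
Sum = 1.58374
NRR = 0.49261 × 1.58374 = 0.78017

0.780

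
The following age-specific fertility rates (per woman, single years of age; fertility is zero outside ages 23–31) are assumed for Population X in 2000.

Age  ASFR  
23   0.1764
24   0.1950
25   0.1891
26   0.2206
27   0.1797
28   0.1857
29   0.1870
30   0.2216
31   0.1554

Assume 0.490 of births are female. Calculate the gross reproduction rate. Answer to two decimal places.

Proportion female at birth = 0.490.
Sum of ASFRs = 0.1764 + 0.1950 + 0.1891 + 0.2206 + 0.1797 + 0.1857 + 0.1870 + 0.2216 + 0.1554 = 1.7105
TFR = 1.7105
GRR = 0.490 × 1.7105 = 0.83815

0.84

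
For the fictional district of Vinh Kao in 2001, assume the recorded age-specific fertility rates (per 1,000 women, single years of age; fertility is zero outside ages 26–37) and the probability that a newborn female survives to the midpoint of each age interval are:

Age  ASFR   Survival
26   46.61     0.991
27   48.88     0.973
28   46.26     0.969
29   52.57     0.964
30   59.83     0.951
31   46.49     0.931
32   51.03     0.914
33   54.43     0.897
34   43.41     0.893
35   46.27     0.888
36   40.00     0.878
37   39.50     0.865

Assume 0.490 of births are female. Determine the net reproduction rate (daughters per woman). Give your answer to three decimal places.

0.262

Proportion female at birth = 0.490.
Each age group contributes 1 × ASFR × survival:
  26: 1 × 46.61/1000 × 0.991 = 0.04619
  27: 1 × 48.88/1000 × 0.973 = 0.04756
  28: 1 × 46.26/1000 × 0.969 = 0.04483
  29: 1 × 52.57/1000 × 0.964 = 0.05068
  30: 1 × 59.83/1000 × 0.951 = 0.05690
  31: 1 × 46.49/1000 × 0.931 = 0.04328
  32: 1 × 51.03/1000 × 0.914 = 0.04664
  33: 1 × 54.43/1000 × 0.897 = 0.04882
  34: 1 × 43.41/1000 × 0.893 = 0.03877
  35: 1 × 46.27/1000 × 0.888 = 0.04109
  36: 1 × 40.00/1000 × 0.878 = 0.03512
  37: 1 × 39.50/1000 × 0.865 = 0.03417
Sum = 0.53405
NRR = 0.490 × 0.53405 = 0.26168
With NRR below 1 the population is below replacement fertility.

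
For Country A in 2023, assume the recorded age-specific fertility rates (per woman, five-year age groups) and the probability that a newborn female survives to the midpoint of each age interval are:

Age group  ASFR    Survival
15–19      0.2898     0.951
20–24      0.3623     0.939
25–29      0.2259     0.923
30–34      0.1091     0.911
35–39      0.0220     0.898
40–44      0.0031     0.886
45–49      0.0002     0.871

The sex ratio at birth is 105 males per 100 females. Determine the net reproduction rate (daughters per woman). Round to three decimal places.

Proportion female at birth = 100 / (100 + 105) = 0.48780.
Per-age-group product (5 × ASFR × survival probability):
  15–19: 5 × 0.2898 × 0.951 = 1.37800
  20–24: 5 × 0.3623 × 0.939 = 1.70100
  25–29: 5 × 0.2259 × 0.923 = 1.04253
  30–34: 5 × 0.1091 × 0.911 = 0.49695
  35–39: 5 × 0.0220 × 0.898 = 0.09878
  40–44: 5 × 0.0031 × 0.886 = 0.01373
  45–49: 5 × 0.0002 × 0.871 = 0.00087
Sum = 4.73186
NRR = 0.48780 × 4.73186 = 2.30820

2.308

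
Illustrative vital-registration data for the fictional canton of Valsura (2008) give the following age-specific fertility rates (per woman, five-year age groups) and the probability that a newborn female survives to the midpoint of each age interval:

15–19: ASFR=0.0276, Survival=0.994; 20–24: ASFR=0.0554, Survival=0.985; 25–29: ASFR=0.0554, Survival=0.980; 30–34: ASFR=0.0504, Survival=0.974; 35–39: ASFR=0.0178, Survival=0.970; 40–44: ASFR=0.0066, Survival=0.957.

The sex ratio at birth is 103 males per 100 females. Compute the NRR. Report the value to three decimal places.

0.515

Proportion female at birth = 100 / (100 + 103) = 0.49261.
Per-age-group product (5 × ASFR × survival probability):
  15–19: 5 × 0.0276 × 0.994 = 0.13717
  20–24: 5 × 0.0554 × 0.985 = 0.27285
  25–29: 5 × 0.0554 × 0.980 = 0.27146
  30–34: 5 × 0.0504 × 0.974 = 0.24545
  35–39: 5 × 0.0178 × 0.970 = 0.08633
  40–44: 5 × 0.0066 × 0.957 = 0.03158
Sum = 1.04484
NRR = 0.49261 × 1.04484 = 0.51470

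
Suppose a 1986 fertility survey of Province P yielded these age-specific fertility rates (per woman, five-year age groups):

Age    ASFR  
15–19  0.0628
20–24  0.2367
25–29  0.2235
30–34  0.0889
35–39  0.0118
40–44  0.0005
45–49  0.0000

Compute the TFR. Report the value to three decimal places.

3.121

Sum of ASFRs = 0.0628 + 0.2367 + 0.2235 + 0.0889 + 0.0118 + 0.0005 + 0.0000 = 0.6242
TFR = 5 × 0.6242 = 3.121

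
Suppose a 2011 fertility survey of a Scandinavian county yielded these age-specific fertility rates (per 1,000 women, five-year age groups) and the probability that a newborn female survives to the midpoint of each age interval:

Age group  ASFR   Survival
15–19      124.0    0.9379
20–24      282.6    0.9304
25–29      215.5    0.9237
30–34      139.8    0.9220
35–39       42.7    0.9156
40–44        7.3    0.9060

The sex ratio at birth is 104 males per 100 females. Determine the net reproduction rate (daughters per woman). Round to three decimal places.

Proportion female at birth = 100 / (100 + 104) = 0.49020.
Each age group contributes 5 × ASFR × survival:
  15–19: 5 × 124.0/1000 × 0.9379 = 0.58150
  20–24: 5 × 282.6/1000 × 0.9304 = 1.31466
  25–29: 5 × 215.5/1000 × 0.9237 = 0.99529
  30–34: 5 × 139.8/1000 × 0.9220 = 0.64448
  35–39: 5 × 42.7/1000 × 0.9156 = 0.19548
  40–44: 5 × 7.3/1000 × 0.9060 = 0.03307
Sum = 3.76448
NRR = 0.49020 × 3.76448 = 1.84535
With NRR above 1 the population is above replacement fertility.

1.845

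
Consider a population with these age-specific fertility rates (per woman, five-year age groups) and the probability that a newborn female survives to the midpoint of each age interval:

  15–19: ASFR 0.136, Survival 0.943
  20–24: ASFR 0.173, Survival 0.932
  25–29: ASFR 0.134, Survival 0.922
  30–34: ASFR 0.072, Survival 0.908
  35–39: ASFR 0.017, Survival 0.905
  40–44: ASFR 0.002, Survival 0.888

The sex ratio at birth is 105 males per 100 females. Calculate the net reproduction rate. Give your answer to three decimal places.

1.209

Proportion female at birth = 100 / (100 + 105) = 0.48780.
Weighting each age-specific rate by interval width and survival:
  15–19: 5 × 0.136 × 0.943 = 0.64124
  20–24: 5 × 0.173 × 0.932 = 0.80618
  25–29: 5 × 0.134 × 0.922 = 0.61774
  30–34: 5 × 0.072 × 0.908 = 0.32688
  35–39: 5 × 0.017 × 0.905 = 0.07693
  40–44: 5 × 0.002 × 0.888 = 0.00888
Sum = 2.47785
NRR = 0.48780 × 2.47785 = 1.20870
An NRR exceeding 1 indicates intrinsic growth under these rates.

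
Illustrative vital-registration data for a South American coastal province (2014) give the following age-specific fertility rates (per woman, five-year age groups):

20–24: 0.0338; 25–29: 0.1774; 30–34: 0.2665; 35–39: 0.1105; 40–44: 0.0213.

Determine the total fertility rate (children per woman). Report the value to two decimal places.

3.05

Sum of ASFRs = 0.0338 + 0.1774 + 0.2665 + 0.1105 + 0.0213 = 0.6095
TFR = 5 × 0.6095 = 3.0475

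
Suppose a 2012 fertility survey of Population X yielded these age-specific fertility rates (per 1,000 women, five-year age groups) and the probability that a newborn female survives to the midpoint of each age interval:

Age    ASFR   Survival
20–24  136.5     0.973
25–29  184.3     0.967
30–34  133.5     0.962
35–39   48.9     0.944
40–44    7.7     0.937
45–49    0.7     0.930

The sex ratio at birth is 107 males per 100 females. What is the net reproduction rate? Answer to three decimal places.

1.192

Proportion female at birth = 100 / (100 + 107) = 0.48309.
Per-age-group product (5 × ASFR × survival probability):
  20–24: 5 × 136.5/1000 × 0.973 = 0.66407
  25–29: 5 × 184.3/1000 × 0.967 = 0.89109
  30–34: 5 × 133.5/1000 × 0.962 = 0.64214
  35–39: 5 × 48.9/1000 × 0.944 = 0.23081
  40–44: 5 × 7.7/1000 × 0.937 = 0.03607
  45–49: 5 × 0.7/1000 × 0.930 = 0.00326
Sum = 2.46744
NRR = 0.48309 × 2.46744 = 1.19200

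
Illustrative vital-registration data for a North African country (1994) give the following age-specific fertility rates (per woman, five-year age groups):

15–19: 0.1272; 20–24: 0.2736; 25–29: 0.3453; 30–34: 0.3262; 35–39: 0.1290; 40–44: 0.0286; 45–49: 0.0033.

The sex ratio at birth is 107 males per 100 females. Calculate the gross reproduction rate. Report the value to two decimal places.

Proportion female at birth = 100 / (100 + 107) = 0.48309.
Sum of ASFRs = 0.1272 + 0.2736 + 0.3453 + 0.3262 + 0.1290 + 0.0286 + 0.0033 = 1.2332
TFR = 5 × 1.2332 = 6.166
GRR = 0.48309 × 6.166 = 2.97873

2.98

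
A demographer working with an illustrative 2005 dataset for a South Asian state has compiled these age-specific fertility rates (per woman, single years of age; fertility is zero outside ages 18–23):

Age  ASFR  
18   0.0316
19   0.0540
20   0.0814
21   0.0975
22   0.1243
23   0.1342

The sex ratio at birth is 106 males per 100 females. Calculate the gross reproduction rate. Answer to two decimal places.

0.25

Proportion female at birth = 100 / (100 + 106) = 0.48544.
Sum of ASFRs = 0.0316 + 0.0540 + 0.0814 + 0.0975 + 0.1243 + 0.1342 = 0.5230
TFR = 0.523
GRR = 0.48544 × 0.523 = 0.25389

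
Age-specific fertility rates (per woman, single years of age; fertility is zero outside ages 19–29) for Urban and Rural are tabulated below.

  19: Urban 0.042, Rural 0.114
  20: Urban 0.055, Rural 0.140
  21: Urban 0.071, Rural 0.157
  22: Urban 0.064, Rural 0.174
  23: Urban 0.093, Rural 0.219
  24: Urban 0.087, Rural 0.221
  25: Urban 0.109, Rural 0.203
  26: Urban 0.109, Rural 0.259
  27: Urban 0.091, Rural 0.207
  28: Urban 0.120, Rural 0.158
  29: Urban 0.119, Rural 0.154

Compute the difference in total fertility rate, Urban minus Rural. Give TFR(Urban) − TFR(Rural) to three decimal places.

Urban:
  Sum of ASFRs = 0.042 + 0.055 + 0.071 + 0.064 + 0.093 + 0.087 + 0.109 + 0.109 + 0.091 + 0.120 + 0.119 = 0.960
  TFR = 0.96
Rural:
  Sum of ASFRs = 0.114 + 0.140 + 0.157 + 0.174 + 0.219 + 0.221 + 0.203 + 0.259 + 0.207 + 0.158 + 0.154 = 2.006
  TFR = 2.006
Difference = 0.96 − 2.006 = -1.046

-1.046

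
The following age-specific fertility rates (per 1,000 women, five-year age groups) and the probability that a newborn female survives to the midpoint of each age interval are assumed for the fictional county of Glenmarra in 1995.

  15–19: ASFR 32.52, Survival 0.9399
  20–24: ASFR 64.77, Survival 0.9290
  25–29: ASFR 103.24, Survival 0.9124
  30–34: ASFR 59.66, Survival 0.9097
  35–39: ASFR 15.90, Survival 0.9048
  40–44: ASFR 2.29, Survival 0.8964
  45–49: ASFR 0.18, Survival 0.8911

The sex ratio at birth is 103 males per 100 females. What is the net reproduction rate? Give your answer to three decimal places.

Proportion female at birth = 100 / (100 + 103) = 0.49261.
Each age group contributes 5 × ASFR × survival:
  15–19: 5 × 32.52/1000 × 0.9399 = 0.15283
  20–24: 5 × 64.77/1000 × 0.9290 = 0.30086
  25–29: 5 × 103.24/1000 × 0.9124 = 0.47098
  30–34: 5 × 59.66/1000 × 0.9097 = 0.27136
  35–39: 5 × 15.90/1000 × 0.9048 = 0.07193
  40–44: 5 × 2.29/1000 × 0.8964 = 0.01026
  45–49: 5 × 0.18/1000 × 0.8911 = 0.00080
Sum = 1.27902
NRR = 0.49261 × 1.27902 = 0.63006
NRR < 1, so the cohort does not fully replace itself.

0.630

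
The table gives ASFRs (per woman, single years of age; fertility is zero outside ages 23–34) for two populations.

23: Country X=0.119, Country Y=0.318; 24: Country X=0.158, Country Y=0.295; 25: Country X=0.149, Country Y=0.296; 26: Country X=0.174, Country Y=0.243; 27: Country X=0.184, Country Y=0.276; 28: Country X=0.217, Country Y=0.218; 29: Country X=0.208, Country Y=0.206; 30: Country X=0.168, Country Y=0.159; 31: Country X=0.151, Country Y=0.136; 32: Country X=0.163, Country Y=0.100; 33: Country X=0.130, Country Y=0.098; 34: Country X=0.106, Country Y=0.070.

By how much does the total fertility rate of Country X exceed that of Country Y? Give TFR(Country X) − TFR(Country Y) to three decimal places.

-0.488

Country X:
  Sum of ASFRs = 0.119 + 0.158 + 0.149 + 0.174 + 0.184 + 0.217 + 0.208 + 0.168 + 0.151 + 0.163 + 0.130 + 0.106 = 1.927
  TFR = 1.927
Country Y:
  Sum of ASFRs = 0.318 + 0.295 + 0.296 + 0.243 + 0.276 + 0.218 + 0.206 + 0.159 + 0.136 + 0.100 + 0.098 + 0.070 = 2.415
  TFR = 2.415
Difference = 1.927 − 2.415 = -0.488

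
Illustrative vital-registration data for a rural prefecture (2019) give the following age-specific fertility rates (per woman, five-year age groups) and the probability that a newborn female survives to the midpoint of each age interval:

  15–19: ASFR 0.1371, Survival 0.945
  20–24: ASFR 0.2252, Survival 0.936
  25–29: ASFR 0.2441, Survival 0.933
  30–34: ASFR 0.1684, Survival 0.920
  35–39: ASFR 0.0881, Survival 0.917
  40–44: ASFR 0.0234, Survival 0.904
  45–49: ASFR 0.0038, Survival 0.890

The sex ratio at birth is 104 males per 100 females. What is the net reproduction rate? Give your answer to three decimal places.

2.030

Proportion female at birth = 100 / (100 + 104) = 0.49020.
Per-age-group product (5 × ASFR × survival probability):
  15–19: 5 × 0.1371 × 0.945 = 0.64780
  20–24: 5 × 0.2252 × 0.936 = 1.05394
  25–29: 5 × 0.2441 × 0.933 = 1.13873
  30–34: 5 × 0.1684 × 0.920 = 0.77464
  35–39: 5 × 0.0881 × 0.917 = 0.40394
  40–44: 5 × 0.0234 × 0.904 = 0.10577
  45–49: 5 × 0.0038 × 0.890 = 0.01691
Sum = 4.14173
NRR = 0.49020 × 4.14173 = 2.03028
An NRR exceeding 1 indicates intrinsic growth under these rates.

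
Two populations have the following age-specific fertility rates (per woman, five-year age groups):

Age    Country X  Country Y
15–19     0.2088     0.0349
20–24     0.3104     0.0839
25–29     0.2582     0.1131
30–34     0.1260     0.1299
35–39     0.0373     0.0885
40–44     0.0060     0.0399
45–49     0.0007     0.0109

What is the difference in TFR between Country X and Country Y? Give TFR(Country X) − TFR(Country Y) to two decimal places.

2.23

Country X:
  Sum of ASFRs = 0.2088 + 0.3104 + 0.2582 + 0.1260 + 0.0373 + 0.0060 + 0.0007 = 0.9474
  TFR = 5 × 0.9474 = 4.737
Country Y:
  Sum of ASFRs = 0.0349 + 0.0839 + 0.1131 + 0.1299 + 0.0885 + 0.0399 + 0.0109 = 0.5011
  TFR = 5 × 0.5011 = 2.5055
Difference = 4.737 − 2.5055 = 2.2315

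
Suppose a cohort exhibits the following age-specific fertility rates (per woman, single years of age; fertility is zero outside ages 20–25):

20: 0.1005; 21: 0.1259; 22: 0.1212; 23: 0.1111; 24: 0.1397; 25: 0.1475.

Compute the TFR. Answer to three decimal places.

0.746

Sum of ASFRs = 0.1005 + 0.1259 + 0.1212 + 0.1111 + 0.1397 + 0.1475 = 0.7459
TFR = 0.7459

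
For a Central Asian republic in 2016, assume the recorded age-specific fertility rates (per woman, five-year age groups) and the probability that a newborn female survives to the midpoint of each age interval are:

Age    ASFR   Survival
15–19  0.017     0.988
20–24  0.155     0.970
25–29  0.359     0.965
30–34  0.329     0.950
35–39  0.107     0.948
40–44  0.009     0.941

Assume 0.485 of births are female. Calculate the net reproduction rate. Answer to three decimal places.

2.270

Proportion female at birth = 0.485.
Survival-weighted fertility by age (5·fₓ·Sₓ):
  15–19: 5 × 0.017 × 0.988 = 0.08398
  20–24: 5 × 0.155 × 0.970 = 0.75175
  25–29: 5 × 0.359 × 0.965 = 1.73218
  30–34: 5 × 0.329 × 0.950 = 1.56275
  35–39: 5 × 0.107 × 0.948 = 0.50718
  40–44: 5 × 0.009 × 0.941 = 0.04235
Sum = 4.68019
NRR = 0.485 × 4.68019 = 2.26989
An NRR exceeding 1 indicates intrinsic growth under these rates.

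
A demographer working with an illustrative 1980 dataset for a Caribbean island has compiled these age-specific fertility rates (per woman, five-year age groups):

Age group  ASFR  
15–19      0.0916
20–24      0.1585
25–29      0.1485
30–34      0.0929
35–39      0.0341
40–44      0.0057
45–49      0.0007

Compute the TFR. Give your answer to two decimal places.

Sum of ASFRs = 0.0916 + 0.1585 + 0.1485 + 0.0929 + 0.0341 + 0.0057 + 0.0007 = 0.5320
TFR = 5 × 0.5320 = 2.66

2.66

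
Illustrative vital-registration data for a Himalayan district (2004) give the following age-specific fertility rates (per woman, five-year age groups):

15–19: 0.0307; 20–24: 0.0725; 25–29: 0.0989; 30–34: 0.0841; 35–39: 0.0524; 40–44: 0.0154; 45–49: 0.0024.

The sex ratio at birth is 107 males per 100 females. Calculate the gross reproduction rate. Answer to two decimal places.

Proportion female at birth = 100 / (100 + 107) = 0.48309.
Sum of ASFRs = 0.0307 + 0.0725 + 0.0989 + 0.0841 + 0.0524 + 0.0154 + 0.0024 = 0.3564
TFR = 5 × 0.3564 = 1.782
GRR = 0.48309 × 1.782 = 0.86087

0.86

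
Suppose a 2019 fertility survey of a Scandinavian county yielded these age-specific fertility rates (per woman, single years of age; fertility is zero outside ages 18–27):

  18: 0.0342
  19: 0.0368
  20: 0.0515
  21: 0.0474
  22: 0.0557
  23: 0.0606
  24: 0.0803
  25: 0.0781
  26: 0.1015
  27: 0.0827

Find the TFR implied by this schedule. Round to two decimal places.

0.63

Sum of ASFRs = 0.0342 + 0.0368 + 0.0515 + 0.0474 + 0.0557 + 0.0606 + 0.0803 + 0.0781 + 0.1015 + 0.0827 = 0.6288
TFR = 0.6288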